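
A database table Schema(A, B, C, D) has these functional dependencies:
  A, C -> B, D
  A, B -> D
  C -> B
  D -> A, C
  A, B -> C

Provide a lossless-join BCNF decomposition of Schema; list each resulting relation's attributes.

{A, C, D}; {B, C}

Candidate keys of the original relation: {A, B}, {A, C}, {D}.
{A, B, C, D}: {C} determines {B, C} here but is not a superkey — split on C -> B, giving {B, C} and {A, C, D}.
{B, C} is in BCNF.
{A, C, D} is in BCNF.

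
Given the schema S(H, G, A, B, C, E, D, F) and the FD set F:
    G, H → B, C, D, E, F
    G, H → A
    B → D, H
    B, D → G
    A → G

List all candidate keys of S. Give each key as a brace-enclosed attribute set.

{A, H}, {B}, {G, H}

{B}⁺ = {A, B, C, D, E, F, G, H} — all of the relation — so {B} is a candidate key.
{A, H}⁺ = {A, B, C, D, E, F, G, H} — all of the relation — so {A, H} is a candidate key.
{G, H}⁺ = {A, B, C, D, E, F, G, H} — all of the relation — so {G, H} is a candidate key.
No proper subset of any of these is a key, and no other minimal superkey exists.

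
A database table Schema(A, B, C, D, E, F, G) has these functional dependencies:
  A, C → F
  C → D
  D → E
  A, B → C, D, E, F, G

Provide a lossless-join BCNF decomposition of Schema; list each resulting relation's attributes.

{A, B, C, G}; {A, C, F}; {C, D}; {D, E}

Candidate key of the original relation: {A, B}.
In {A, B, C, D, E, F, G}, {A, C} is not a superkey ({A, C}⁺ restricted to this set is {A, C, D, E, F}), so split on A, C → D, E, F into {A, C, D, E, F} and {A, B, C, G}.
In {A, C, D, E, F}, {C} is not a superkey ({C}⁺ restricted to this set is {C, D, E}), so split on C → D, E into {C, D, E} and {A, C, F}.
In {C, D, E}, {D} is not a superkey ({D}⁺ restricted to this set is {D, E}), so split on D → E into {D, E} and {C, D}.
{D, E} is in BCNF.
{C, D} is in BCNF.
{A, C, F} is in BCNF.
{A, B, C, G} is in BCNF.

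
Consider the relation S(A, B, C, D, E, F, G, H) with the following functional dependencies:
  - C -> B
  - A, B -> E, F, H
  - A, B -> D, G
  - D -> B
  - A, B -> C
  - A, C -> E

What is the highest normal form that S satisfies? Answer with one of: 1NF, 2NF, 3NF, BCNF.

Candidate keys: {A, B}, {A, C}, {A, D}. Prime attributes: {A, B, C, D}.
For C -> B we have {C}⁺ = {B, C}; {C} is not a superkey, so BCNF fails.
Its right-hand attributes {B} are all prime, as are those of every other non-superkey FD — the relation is in 3NF.

3NF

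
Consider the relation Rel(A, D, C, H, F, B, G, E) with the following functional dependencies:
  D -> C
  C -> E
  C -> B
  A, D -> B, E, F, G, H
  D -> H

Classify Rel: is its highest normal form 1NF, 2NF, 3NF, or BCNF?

Candidate key: {A, D}. Prime attributes: {A, D}.
D -> C breaks BCNF: {D}⁺ = {B, C, D, E, H}, so {D} is not a superkey.
D -> C determines the non-prime attribute {C} from a non-superkey — 3NF is violated.
The proper key subset {D} of {A, D} determines non-prime {B, C, E, H}, so the relation is not even in 2NF.

1NF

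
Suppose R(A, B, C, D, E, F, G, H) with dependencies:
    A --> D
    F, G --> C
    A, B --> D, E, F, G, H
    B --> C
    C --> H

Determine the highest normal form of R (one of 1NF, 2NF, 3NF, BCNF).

Candidate key: {A, B}. Prime attributes: {A, B}.
For A --> D we have {A}⁺ = {A, D}; {A} is not a superkey, so BCNF fails.
A --> D determines the non-prime attribute {D} from a non-superkey — 3NF is violated.
Since {A} ⊂ {A, B} and {A}⁺ ⊇ {D} with {D} non-prime, there is a partial dependency; 2NF fails.

1NF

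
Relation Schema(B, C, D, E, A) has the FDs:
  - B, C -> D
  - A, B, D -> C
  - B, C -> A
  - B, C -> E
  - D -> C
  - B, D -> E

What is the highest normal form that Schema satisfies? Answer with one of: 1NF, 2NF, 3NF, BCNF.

Candidate keys: {B, C}, {B, D}. Prime attributes: {B, C, D}.
D -> C: {D}⁺ = {C, D}, which is not all of the attributes, so the left side is not a superkey — BCNF is violated.
But every attribute on its right side ({C}) is prime, and the same holds for every other non-superkey FD, so 3NF still holds.

3NF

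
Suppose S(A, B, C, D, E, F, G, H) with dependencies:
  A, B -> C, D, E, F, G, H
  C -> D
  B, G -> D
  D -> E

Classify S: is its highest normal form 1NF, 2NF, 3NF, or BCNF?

Candidate key: {A, B}. Prime attributes: {A, B}.
C -> D breaks BCNF: {C}⁺ = {C, D, E}, so {C} is not a superkey.
C -> D determines the non-prime attribute {D} from a non-superkey — 3NF is violated.
No non-prime attribute depends on a proper subset of any candidate key, so 2NF holds.

2NF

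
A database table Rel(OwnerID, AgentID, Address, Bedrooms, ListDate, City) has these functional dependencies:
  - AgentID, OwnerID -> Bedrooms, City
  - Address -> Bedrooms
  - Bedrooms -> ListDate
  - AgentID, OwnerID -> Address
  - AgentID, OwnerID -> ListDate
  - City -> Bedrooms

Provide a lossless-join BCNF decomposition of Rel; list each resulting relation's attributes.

{Address, AgentID, City, OwnerID}; {Address, Bedrooms}; {Bedrooms, ListDate}

Candidate key of the original relation: {AgentID, OwnerID}.
{Address, AgentID, Bedrooms, City, ListDate, OwnerID}: {Address} determines {Address, Bedrooms, ListDate} here but is not a superkey — split on Address -> Bedrooms, ListDate, giving {Address, Bedrooms, ListDate} and {Address, AgentID, City, OwnerID}.
{Address, Bedrooms, ListDate}: {Bedrooms} determines {Bedrooms, ListDate} here but is not a superkey — split on Bedrooms -> ListDate, giving {Bedrooms, ListDate} and {Address, Bedrooms}.
{Bedrooms, ListDate}: every determinant is a superkey — BCNF.
{Address, Bedrooms}: every determinant is a superkey — BCNF.
{Address, AgentID, City, OwnerID}: every determinant is a superkey — BCNF.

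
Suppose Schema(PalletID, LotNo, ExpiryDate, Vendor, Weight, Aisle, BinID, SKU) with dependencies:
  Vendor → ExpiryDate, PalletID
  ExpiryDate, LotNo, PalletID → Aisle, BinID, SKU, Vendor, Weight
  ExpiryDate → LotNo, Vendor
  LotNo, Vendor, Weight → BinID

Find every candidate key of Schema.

{ExpiryDate} is a candidate key since {ExpiryDate}⁺ = {Aisle, BinID, ExpiryDate, LotNo, PalletID, SKU, Vendor, Weight} covers every attribute.
{Vendor} is a candidate key since {Vendor}⁺ = {Aisle, BinID, ExpiryDate, LotNo, PalletID, SKU, Vendor, Weight} covers every attribute.
No proper subset of any of these is a key, and no other minimal superkey exists.

{ExpiryDate}, {Vendor}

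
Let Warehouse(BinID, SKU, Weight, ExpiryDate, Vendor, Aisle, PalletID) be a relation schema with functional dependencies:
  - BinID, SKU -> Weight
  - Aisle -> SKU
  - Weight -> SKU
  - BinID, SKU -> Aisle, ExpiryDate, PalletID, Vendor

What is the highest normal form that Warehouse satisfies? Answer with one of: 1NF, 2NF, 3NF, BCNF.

Candidate keys: {Aisle, BinID}, {BinID, SKU}, {BinID, Weight}. Prime attributes: {Aisle, BinID, SKU, Weight}.
For Aisle -> SKU we have {Aisle}⁺ = {Aisle, SKU}; {Aisle} is not a superkey, so BCNF fails.
Since {SKU} ⊆ prime attributes and every other non-superkey FD also has a prime right side, the schema is in 3NF.

3NF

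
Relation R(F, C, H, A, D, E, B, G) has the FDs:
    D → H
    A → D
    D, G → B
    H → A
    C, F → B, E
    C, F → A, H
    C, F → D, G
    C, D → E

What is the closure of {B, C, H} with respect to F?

Start with {B, C, H}.
H → A applies; add {A} → now {A, B, C, H}.
A → D applies; add {D} → now {A, B, C, D, H}.
C, D → E applies; add {E} → now {A, B, C, D, E, H}.
No further FD applies.

{A, B, C, D, E, H}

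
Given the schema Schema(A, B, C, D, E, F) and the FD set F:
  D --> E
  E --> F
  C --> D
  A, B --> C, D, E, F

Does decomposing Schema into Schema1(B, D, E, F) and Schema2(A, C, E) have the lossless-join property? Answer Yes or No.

The shared attributes are {E} and {E}⁺ = {E, F}.
Schema1 ⊄ {E, F} and Schema2 ⊄ {E, F}, so the split is lossy.

No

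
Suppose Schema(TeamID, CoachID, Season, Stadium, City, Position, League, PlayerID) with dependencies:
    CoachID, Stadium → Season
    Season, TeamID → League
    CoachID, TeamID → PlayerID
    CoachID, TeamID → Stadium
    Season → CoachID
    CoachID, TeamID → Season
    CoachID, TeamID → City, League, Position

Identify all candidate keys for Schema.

No FD produces {TeamID}, so it must be in every candidate key.
{CoachID, TeamID}⁺ = {City, CoachID, League, PlayerID, Position, Season, Stadium, TeamID} — all of the relation — so {CoachID, TeamID} is a candidate key.
{Season, TeamID}⁺ = {City, CoachID, League, PlayerID, Position, Season, Stadium, TeamID} — all of the relation — so {Season, TeamID} is a candidate key.
Any other superkey properly contains one of these, so there are no further candidate keys.

{CoachID, TeamID}, {Season, TeamID}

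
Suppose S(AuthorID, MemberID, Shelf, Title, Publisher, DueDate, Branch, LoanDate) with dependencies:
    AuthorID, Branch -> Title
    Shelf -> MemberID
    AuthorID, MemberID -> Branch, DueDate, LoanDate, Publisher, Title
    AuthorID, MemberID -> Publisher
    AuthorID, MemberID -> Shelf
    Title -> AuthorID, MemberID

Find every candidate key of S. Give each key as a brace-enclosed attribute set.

{Title}⁺ = {AuthorID, Branch, DueDate, LoanDate, MemberID, Publisher, Shelf, Title} — all of the relation — so {Title} is a candidate key.
{AuthorID, Branch}⁺ = {AuthorID, Branch, DueDate, LoanDate, MemberID, Publisher, Shelf, Title} — all of the relation — so {AuthorID, Branch} is a candidate key.
{AuthorID, MemberID}⁺ = {AuthorID, Branch, DueDate, LoanDate, MemberID, Publisher, Shelf, Title} — all of the relation — so {AuthorID, MemberID} is a candidate key.
{AuthorID, Shelf}⁺ = {AuthorID, Branch, DueDate, LoanDate, MemberID, Publisher, Shelf, Title} — all of the relation — so {AuthorID, Shelf} is a candidate key.
No proper subset of any of these is a key, and no other minimal superkey exists.

{AuthorID, Branch}, {AuthorID, MemberID}, {AuthorID, Shelf}, {Title}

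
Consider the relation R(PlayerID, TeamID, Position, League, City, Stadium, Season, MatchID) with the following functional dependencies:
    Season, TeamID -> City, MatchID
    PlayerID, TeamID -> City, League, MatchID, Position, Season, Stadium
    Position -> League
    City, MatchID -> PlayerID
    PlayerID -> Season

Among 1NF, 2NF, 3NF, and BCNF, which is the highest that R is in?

Candidate keys: {City, MatchID, TeamID}, {PlayerID, TeamID}, {Season, TeamID}. Prime attributes: {City, MatchID, PlayerID, Season, TeamID}.
Position -> League breaks BCNF: {Position}⁺ = {League, Position}, so {Position} is not a superkey.
Position -> League determines the non-prime attribute {League} from a non-superkey — 3NF is violated.
No non-prime attribute depends on a proper subset of any candidate key, so 2NF holds.

2NF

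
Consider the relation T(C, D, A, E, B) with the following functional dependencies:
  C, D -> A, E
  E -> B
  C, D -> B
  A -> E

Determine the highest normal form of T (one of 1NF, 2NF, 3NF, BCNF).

2NF

Candidate key: {C, D}. Prime attributes: {C, D}.
E -> B breaks BCNF: {E}⁺ = {B, E}, so {E} is not a superkey.
Because {B} is non-prime and the left side of E -> B is not a superkey, the relation is not in 3NF.
No proper subset of a key has a non-prime attribute in its closure, so there is no partial dependency; 2NF holds.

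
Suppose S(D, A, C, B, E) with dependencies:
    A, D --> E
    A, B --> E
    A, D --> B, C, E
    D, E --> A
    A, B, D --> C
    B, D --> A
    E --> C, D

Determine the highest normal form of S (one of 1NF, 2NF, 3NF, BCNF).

Candidate keys: {A, B}, {A, D}, {B, D}, {E}. Prime attributes: {A, B, D, E}.
Every FD has a superkey on the left, so the relation is in BCNF.

BCNF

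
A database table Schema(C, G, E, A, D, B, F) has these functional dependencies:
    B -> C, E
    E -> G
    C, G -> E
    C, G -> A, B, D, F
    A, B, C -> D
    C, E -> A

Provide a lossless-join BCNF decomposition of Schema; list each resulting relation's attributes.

{A, B, C, D, E, F}; {E, G}

Candidate keys of the original relation: {B}, {C, E}, {C, G}.
{A, B, C, D, E, F, G}: {E} determines {E, G} here but is not a superkey — split on E -> G, giving {E, G} and {A, B, C, D, E, F}.
{E, G} is in BCNF.
{A, B, C, D, E, F} is in BCNF.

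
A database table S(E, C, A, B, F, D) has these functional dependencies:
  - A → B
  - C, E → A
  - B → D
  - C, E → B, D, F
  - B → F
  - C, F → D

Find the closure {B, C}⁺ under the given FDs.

Start with {B, C}.
B → D applies; add {D} → now {B, C, D}.
B → F applies; add {F} → now {B, C, D, F}.
No further FD applies.

{B, C, D, F}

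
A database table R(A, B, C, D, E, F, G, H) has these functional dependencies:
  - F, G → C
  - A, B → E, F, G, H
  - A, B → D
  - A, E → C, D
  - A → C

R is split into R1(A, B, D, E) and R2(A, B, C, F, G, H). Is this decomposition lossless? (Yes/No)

Yes

Common attributes: {A, B}; their closure is {A, B, C, D, E, F, G, H}.
This includes all of R1, so the common attributes are a superkey of R1 — the join is lossless.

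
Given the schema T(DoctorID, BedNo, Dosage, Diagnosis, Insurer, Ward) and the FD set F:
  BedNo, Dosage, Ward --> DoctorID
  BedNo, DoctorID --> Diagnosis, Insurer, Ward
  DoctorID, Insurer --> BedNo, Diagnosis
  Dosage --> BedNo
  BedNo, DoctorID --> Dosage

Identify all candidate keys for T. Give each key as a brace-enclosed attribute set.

{BedNo, DoctorID}, {DoctorID, Dosage}, {DoctorID, Insurer}, {Dosage, Ward}

Closure of {BedNo, DoctorID} is {BedNo, Diagnosis, DoctorID, Dosage, Insurer, Ward}, the whole schema; {BedNo, DoctorID} is a candidate key.
Closure of {DoctorID, Dosage} is {BedNo, Diagnosis, DoctorID, Dosage, Insurer, Ward}, the whole schema; {DoctorID, Dosage} is a candidate key.
Closure of {DoctorID, Insurer} is {BedNo, Diagnosis, DoctorID, Dosage, Insurer, Ward}, the whole schema; {DoctorID, Insurer} is a candidate key.
Closure of {Dosage, Ward} is {BedNo, Diagnosis, DoctorID, Dosage, Insurer, Ward}, the whole schema; {Dosage, Ward} is a candidate key.
These are minimal and exhaustive — every other superkey contains one of them.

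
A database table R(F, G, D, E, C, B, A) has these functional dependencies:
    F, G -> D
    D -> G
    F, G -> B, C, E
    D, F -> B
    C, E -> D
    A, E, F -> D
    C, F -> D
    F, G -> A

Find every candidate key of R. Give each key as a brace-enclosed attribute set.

Attributes never on any right-hand side: {F} — every candidate key must contain it.
Closure of {C, F} is {A, B, C, D, E, F, G}, the whole schema; {C, F} is a candidate key.
Closure of {D, F} is {A, B, C, D, E, F, G}, the whole schema; {D, F} is a candidate key.
Closure of {F, G} is {A, B, C, D, E, F, G}, the whole schema; {F, G} is a candidate key.
Closure of {A, E, F} is {A, B, C, D, E, F, G}, the whole schema; {A, E, F} is a candidate key.
Any other superkey properly contains one of these, so there are no further candidate keys.

{A, E, F}, {C, F}, {D, F}, {F, G}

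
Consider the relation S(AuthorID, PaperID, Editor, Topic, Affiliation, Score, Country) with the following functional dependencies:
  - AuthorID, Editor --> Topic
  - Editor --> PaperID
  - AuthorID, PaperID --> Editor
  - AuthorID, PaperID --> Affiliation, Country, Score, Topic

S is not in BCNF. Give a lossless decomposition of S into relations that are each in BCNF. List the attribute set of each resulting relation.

{Affiliation, AuthorID, Country, Editor, Score, Topic}; {Editor, PaperID}

Candidate keys of the original relation: {AuthorID, Editor}, {AuthorID, PaperID}.
In {Affiliation, AuthorID, Country, Editor, PaperID, Score, Topic}, {Editor} is not a superkey ({Editor}⁺ restricted to this set is {Editor, PaperID}), so split on Editor --> PaperID into {Editor, PaperID} and {Affiliation, AuthorID, Country, Editor, Score, Topic}.
{Editor, PaperID} is in BCNF.
{Affiliation, AuthorID, Country, Editor, Score, Topic} is in BCNF.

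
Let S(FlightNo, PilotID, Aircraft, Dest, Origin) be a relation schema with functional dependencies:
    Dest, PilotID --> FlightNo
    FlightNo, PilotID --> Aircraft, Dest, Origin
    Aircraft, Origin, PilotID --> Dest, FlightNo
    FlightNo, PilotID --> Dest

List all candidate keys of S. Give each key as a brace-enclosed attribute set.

No FD produces {PilotID}, so it must be in every candidate key.
{Dest, PilotID} is a candidate key since {Dest, PilotID}⁺ = {Aircraft, Dest, FlightNo, Origin, PilotID} covers every attribute.
{FlightNo, PilotID} is a candidate key since {FlightNo, PilotID}⁺ = {Aircraft, Dest, FlightNo, Origin, PilotID} covers every attribute.
{Aircraft, Origin, PilotID} is a candidate key since {Aircraft, Origin, PilotID}⁺ = {Aircraft, Dest, FlightNo, Origin, PilotID} covers every attribute.
Any other superkey properly contains one of these, so there are no further candidate keys.

{Aircraft, Origin, PilotID}, {Dest, PilotID}, {FlightNo, PilotID}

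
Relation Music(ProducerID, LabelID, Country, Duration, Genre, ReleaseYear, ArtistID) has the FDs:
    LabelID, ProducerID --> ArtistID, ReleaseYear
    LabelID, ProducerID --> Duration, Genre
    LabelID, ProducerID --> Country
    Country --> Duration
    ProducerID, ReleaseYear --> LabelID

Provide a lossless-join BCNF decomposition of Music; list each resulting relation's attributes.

{ArtistID, Country, Genre, LabelID, ProducerID, ReleaseYear}; {Country, Duration}

Candidate keys of the original relation: {LabelID, ProducerID}, {ProducerID, ReleaseYear}.
In {ArtistID, Country, Duration, Genre, LabelID, ProducerID, ReleaseYear}, {Country} is not a superkey ({Country}⁺ restricted to this set is {Country, Duration}), so split on Country --> Duration into {Country, Duration} and {ArtistID, Country, Genre, LabelID, ProducerID, ReleaseYear}.
{Country, Duration} has no BCNF violation.
{ArtistID, Country, Genre, LabelID, ProducerID, ReleaseYear} has no BCNF violation.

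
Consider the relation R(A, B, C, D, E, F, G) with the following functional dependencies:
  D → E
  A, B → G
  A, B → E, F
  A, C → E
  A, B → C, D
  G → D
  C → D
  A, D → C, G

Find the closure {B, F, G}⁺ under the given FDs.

{B, D, E, F, G}

Start with {B, F, G}.
G → D applies; add {D} → now {B, D, F, G}.
D → E applies; add {E} → now {B, D, E, F, G}.
No further FD applies.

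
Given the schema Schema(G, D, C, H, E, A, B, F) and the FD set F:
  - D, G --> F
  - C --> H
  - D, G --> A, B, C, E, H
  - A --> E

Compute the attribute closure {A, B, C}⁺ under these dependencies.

{A, B, C, E, H}

Start with {A, B, C}.
C --> H applies; add {H} → now {A, B, C, H}.
A --> E applies; add {E} → now {A, B, C, E, H}.
No further FD applies.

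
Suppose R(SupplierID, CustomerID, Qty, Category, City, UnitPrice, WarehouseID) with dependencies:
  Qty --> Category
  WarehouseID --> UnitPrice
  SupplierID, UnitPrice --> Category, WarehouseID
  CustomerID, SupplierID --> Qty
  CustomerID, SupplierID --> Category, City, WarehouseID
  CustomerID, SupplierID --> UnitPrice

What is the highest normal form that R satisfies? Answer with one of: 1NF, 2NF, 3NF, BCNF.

2NF

Candidate key: {CustomerID, SupplierID}. Prime attributes: {CustomerID, SupplierID}.
Qty --> Category breaks BCNF: {Qty}⁺ = {Category, Qty}, so {Qty} is not a superkey.
Qty --> Category has non-prime {Category} on the right and a non-superkey on the left, so 3NF fails.
No proper subset of a key has a non-prime attribute in its closure, so there is no partial dependency; 2NF holds.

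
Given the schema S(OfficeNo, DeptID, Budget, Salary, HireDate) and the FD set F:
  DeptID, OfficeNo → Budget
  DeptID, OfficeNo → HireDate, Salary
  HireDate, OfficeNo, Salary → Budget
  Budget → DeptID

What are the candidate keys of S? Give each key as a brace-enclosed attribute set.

{OfficeNo} never appears on the right of any FD, so every key must include it.
Closure of {Budget, OfficeNo} is {Budget, DeptID, HireDate, OfficeNo, Salary}, the whole schema; {Budget, OfficeNo} is a candidate key.
Closure of {DeptID, OfficeNo} is {Budget, DeptID, HireDate, OfficeNo, Salary}, the whole schema; {DeptID, OfficeNo} is a candidate key.
Closure of {HireDate, OfficeNo, Salary} is {Budget, DeptID, HireDate, OfficeNo, Salary}, the whole schema; {HireDate, OfficeNo, Salary} is a candidate key.
Any other superkey properly contains one of these, so there are no further candidate keys.

{Budget, OfficeNo}, {DeptID, OfficeNo}, {HireDate, OfficeNo, Salary}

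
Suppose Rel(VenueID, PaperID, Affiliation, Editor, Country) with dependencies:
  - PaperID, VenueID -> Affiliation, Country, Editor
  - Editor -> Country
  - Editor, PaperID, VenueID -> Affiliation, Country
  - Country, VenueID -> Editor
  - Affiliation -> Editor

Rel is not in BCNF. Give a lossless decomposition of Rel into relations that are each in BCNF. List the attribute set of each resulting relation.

{Affiliation, Editor}; {Affiliation, PaperID, VenueID}; {Country, Editor}

Candidate key of the original relation: {PaperID, VenueID}.
Within {Affiliation, Country, Editor, PaperID, VenueID}: {Editor}⁺ ∩ {Affiliation, Country, Editor, PaperID, VenueID} = {Country, Editor}, not the whole set, so Editor -> Country violates BCNF; decompose into {Country, Editor} and {Affiliation, Editor, PaperID, VenueID}.
{Country, Editor} is in BCNF.
Within {Affiliation, Editor, PaperID, VenueID}: {Affiliation}⁺ ∩ {Affiliation, Editor, PaperID, VenueID} = {Affiliation, Editor}, not the whole set, so Affiliation -> Editor violates BCNF; decompose into {Affiliation, Editor} and {Affiliation, PaperID, VenueID}.
{Affiliation, Editor} is in BCNF.
{Affiliation, PaperID, VenueID} is in BCNF.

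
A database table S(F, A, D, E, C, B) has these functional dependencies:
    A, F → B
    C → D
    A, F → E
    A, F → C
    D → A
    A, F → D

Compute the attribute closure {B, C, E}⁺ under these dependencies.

{A, B, C, D, E}

Start with {B, C, E}.
C → D applies; add {D} → now {B, C, D, E}.
D → A applies; add {A} → now {A, B, C, D, E}.
No further FD applies.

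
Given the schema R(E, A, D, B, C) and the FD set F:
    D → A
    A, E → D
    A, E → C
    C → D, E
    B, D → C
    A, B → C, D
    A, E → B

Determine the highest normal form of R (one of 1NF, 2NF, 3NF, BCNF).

3NF

Candidate keys: {A, B}, {A, E}, {B, D}, {C}, {D, E}. Prime attributes: {A, B, C, D, E}.
D → A: {D}⁺ = {A, D}, which is not all of the attributes, so the left side is not a superkey — BCNF is violated.
Its right-hand attributes {A} are all prime, as are those of every other non-superkey FD — the relation is in 3NF.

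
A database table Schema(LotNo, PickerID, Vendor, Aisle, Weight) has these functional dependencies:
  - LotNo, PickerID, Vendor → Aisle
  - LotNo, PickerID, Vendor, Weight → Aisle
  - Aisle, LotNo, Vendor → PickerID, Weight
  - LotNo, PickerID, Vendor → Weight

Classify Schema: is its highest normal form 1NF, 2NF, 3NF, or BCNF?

BCNF

Candidate keys: {Aisle, LotNo, Vendor}, {LotNo, PickerID, Vendor}. Prime attributes: {Aisle, LotNo, PickerID, Vendor}.
Every FD has a superkey on the left, so the relation is in BCNF.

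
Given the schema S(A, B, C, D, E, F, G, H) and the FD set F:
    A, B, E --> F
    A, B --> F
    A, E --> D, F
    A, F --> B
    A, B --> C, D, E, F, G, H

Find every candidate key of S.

{A, B}, {A, E}, {A, F}

{A} never appears on the right of any FD, so every key must include it.
Closure of {A, B} is {A, B, C, D, E, F, G, H}, the whole schema; {A, B} is a candidate key.
Closure of {A, E} is {A, B, C, D, E, F, G, H}, the whole schema; {A, E} is a candidate key.
Closure of {A, F} is {A, B, C, D, E, F, G, H}, the whole schema; {A, F} is a candidate key.
These are minimal and exhaustive — every other superkey contains one of them.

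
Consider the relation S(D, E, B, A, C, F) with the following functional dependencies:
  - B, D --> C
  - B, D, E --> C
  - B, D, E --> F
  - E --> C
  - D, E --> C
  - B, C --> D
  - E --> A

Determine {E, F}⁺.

{A, C, E, F}

Start with {E, F}.
E --> C applies; add {C} → now {C, E, F}.
E --> A applies; add {A} → now {A, C, E, F}.
No further FD applies.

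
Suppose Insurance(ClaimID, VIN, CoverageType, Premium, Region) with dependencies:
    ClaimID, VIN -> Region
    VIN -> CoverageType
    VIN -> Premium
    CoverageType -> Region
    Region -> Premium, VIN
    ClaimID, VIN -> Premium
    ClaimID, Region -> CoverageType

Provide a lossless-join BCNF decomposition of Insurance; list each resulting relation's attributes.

Candidate keys of the original relation: {ClaimID, CoverageType}, {ClaimID, Region}, {ClaimID, VIN}.
{ClaimID, CoverageType, Premium, Region, VIN}: {VIN} determines {CoverageType, Premium, Region, VIN} here but is not a superkey — split on VIN -> CoverageType, Premium, Region, giving {CoverageType, Premium, Region, VIN} and {ClaimID, VIN}.
{CoverageType, Premium, Region, VIN} is in BCNF.
{ClaimID, VIN} is in BCNF.

{ClaimID, VIN}; {CoverageType, Premium, Region, VIN}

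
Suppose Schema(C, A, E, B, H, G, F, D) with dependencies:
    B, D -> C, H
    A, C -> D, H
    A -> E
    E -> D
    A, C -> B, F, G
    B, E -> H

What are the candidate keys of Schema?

{A, B}, {A, C}

{A} never appears on the right of any FD, so every key must include it.
{A, B}⁺ = {A, B, C, D, E, F, G, H} — all of the relation — so {A, B} is a candidate key.
{A, C}⁺ = {A, B, C, D, E, F, G, H} — all of the relation — so {A, C} is a candidate key.
These are minimal and exhaustive — every other superkey contains one of them.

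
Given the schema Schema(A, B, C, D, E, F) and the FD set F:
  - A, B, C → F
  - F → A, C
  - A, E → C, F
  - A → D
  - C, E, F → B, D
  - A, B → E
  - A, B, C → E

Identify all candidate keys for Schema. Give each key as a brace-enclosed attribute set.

{A, B}, {A, E}, {B, F}, {E, F}

{A, B} is a candidate key since {A, B}⁺ = {A, B, C, D, E, F} covers every attribute.
{A, E} is a candidate key since {A, E}⁺ = {A, B, C, D, E, F} covers every attribute.
{B, F} is a candidate key since {B, F}⁺ = {A, B, C, D, E, F} covers every attribute.
{E, F} is a candidate key since {E, F}⁺ = {A, B, C, D, E, F} covers every attribute.
Any other superkey properly contains one of these, so there are no further candidate keys.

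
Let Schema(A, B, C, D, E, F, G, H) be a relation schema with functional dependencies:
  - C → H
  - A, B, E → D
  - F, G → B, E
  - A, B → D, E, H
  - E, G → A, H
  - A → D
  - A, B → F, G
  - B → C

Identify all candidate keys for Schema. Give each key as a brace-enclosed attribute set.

{A, B}, {B, E, G}, {F, G}

{A, B} is a candidate key since {A, B}⁺ = {A, B, C, D, E, F, G, H} covers every attribute.
{F, G} is a candidate key since {F, G}⁺ = {A, B, C, D, E, F, G, H} covers every attribute.
{B, E, G} is a candidate key since {B, E, G}⁺ = {A, B, C, D, E, F, G, H} covers every attribute.
No proper subset of any of these is a key, and no other minimal superkey exists.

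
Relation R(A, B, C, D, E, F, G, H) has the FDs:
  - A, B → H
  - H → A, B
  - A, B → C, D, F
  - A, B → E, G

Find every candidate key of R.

{H}⁺ = {A, B, C, D, E, F, G, H}, which is every attribute, so {H} is a candidate key.
{A, B}⁺ = {A, B, C, D, E, F, G, H}, which is every attribute, so {A, B} is a candidate key.
Any other superkey properly contains one of these, so there are no further candidate keys.

{A, B}, {H}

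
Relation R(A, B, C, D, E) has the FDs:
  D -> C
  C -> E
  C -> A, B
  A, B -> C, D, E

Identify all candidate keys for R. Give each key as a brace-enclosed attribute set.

{A, B}, {C}, {D}

{C}⁺ = {A, B, C, D, E} — all of the relation — so {C} is a candidate key.
{D}⁺ = {A, B, C, D, E} — all of the relation — so {D} is a candidate key.
{A, B}⁺ = {A, B, C, D, E} — all of the relation — so {A, B} is a candidate key.
Any other superkey properly contains one of these, so there are no further candidate keys.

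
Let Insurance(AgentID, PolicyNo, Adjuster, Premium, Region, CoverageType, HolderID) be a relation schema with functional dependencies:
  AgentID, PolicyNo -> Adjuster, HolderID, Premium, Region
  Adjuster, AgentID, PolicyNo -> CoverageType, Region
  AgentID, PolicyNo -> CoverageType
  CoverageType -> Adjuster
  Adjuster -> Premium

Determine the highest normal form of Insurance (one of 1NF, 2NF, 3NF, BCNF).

2NF

Candidate key: {AgentID, PolicyNo}. Prime attributes: {AgentID, PolicyNo}.
For CoverageType -> Adjuster we have {CoverageType}⁺ = {Adjuster, CoverageType, Premium}; {CoverageType} is not a superkey, so BCNF fails.
CoverageType -> Adjuster has non-prime {Adjuster} on the right and a non-superkey on the left, so 3NF fails.
No non-prime attribute depends on a proper subset of any candidate key, so 2NF holds.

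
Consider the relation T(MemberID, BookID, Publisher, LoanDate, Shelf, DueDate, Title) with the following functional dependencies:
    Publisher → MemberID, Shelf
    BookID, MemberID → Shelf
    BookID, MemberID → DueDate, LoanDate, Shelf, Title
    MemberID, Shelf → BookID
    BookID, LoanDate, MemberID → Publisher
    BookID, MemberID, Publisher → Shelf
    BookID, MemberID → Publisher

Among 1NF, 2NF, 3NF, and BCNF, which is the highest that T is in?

BCNF

Candidate keys: {BookID, MemberID}, {MemberID, Shelf}, {Publisher}. Prime attributes: {BookID, MemberID, Publisher, Shelf}.
Every FD has a superkey on the left, so the relation is in BCNF.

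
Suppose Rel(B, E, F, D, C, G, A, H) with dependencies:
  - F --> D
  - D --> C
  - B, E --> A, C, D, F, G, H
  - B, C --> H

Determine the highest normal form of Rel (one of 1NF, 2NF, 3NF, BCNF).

Candidate key: {B, E}. Prime attributes: {B, E}.
F --> D breaks BCNF: {F}⁺ = {C, D, F}, so {F} is not a superkey.
Because {D} is non-prime and the left side of F --> D is not a superkey, the relation is not in 3NF.
Checking every proper subset of each key, none determines a non-prime attribute — 2NF is satisfied.

2NF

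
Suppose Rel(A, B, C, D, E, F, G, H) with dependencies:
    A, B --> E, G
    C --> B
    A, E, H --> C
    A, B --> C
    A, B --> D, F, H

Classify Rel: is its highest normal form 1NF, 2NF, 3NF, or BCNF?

3NF

Candidate keys: {A, B}, {A, C}, {A, E, H}. Prime attributes: {A, B, C, E, H}.
C --> B: {C}⁺ = {B, C}, which is not all of the attributes, so the left side is not a superkey — BCNF is violated.
Its right-hand attributes {B} are all prime, as are those of every other non-superkey FD — the relation is in 3NF.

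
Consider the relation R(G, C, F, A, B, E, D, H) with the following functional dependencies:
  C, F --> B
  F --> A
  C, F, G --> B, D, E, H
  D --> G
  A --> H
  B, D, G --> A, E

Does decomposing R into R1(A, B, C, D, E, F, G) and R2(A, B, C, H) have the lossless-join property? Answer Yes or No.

R1 ∩ R2 = {A, B, C}; its closure under F is {A, B, C, H}.
R2 is contained in that closure, so R1 ∩ R2 --> R2 holds and the join is lossless.

Yes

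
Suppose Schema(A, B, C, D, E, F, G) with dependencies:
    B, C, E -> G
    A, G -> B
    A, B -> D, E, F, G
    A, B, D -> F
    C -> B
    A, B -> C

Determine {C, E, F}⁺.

{B, C, E, F, G}

Start with {C, E, F}.
C -> B applies; add {B} → now {B, C, E, F}.
B, C, E -> G applies; add {G} → now {B, C, E, F, G}.
No further FD applies.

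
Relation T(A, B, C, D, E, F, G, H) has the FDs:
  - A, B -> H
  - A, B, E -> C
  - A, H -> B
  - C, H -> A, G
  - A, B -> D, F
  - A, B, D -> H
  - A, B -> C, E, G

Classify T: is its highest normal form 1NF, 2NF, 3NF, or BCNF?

BCNF

Candidate keys: {A, B}, {A, H}, {C, H}. Prime attributes: {A, B, C, H}.
Each dependency's left side is a superkey — BCNF holds.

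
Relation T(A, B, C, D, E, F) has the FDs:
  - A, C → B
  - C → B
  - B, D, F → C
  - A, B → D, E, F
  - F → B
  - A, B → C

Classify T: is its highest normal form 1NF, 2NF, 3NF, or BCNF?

3NF

Candidate keys: {A, B}, {A, C}, {A, F}. Prime attributes: {A, B, C, F}.
For C → B we have {C}⁺ = {B, C}; {C} is not a superkey, so BCNF fails.
Since {B} ⊆ prime attributes and every other non-superkey FD also has a prime right side, the schema is in 3NF.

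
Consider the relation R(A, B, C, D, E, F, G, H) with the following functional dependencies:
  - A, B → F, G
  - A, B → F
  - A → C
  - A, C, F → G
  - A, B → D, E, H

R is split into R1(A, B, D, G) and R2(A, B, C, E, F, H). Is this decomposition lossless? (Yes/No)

R1 ∩ R2 = {A, B}; its closure under F is {A, B, C, D, E, F, G, H}.
This includes all of R1, so the common attributes are a superkey of R1 — the join is lossless.

Yes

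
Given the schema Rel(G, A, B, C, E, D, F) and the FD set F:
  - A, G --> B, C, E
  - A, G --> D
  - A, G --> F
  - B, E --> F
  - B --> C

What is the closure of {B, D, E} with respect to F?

Start with {B, D, E}.
B, E --> F applies; add {F} → now {B, D, E, F}.
B --> C applies; add {C} → now {B, C, D, E, F}.
No further FD applies.

{B, C, D, E, F}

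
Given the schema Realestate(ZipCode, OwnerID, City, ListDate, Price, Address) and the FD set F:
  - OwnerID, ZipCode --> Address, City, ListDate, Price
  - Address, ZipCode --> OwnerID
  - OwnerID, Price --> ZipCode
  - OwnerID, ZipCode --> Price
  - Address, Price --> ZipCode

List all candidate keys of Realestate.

{Address, Price}, {Address, ZipCode}, {OwnerID, Price}, {OwnerID, ZipCode}

Closure of {Address, Price} is {Address, City, ListDate, OwnerID, Price, ZipCode}, the whole schema; {Address, Price} is a candidate key.
Closure of {Address, ZipCode} is {Address, City, ListDate, OwnerID, Price, ZipCode}, the whole schema; {Address, ZipCode} is a candidate key.
Closure of {OwnerID, Price} is {Address, City, ListDate, OwnerID, Price, ZipCode}, the whole schema; {OwnerID, Price} is a candidate key.
Closure of {OwnerID, ZipCode} is {Address, City, ListDate, OwnerID, Price, ZipCode}, the whole schema; {OwnerID, ZipCode} is a candidate key.
Any other superkey properly contains one of these, so there are no further candidate keys.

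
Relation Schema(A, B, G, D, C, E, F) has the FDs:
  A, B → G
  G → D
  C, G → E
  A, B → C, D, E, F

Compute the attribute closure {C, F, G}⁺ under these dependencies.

{C, D, E, F, G}

Start with {C, F, G}.
G → D applies; add {D} → now {C, D, F, G}.
C, G → E applies; add {E} → now {C, D, E, F, G}.
No further FD applies.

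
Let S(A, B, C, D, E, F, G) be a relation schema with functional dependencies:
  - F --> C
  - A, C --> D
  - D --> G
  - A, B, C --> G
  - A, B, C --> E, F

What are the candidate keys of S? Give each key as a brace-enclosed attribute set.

No FD produces {A, B}, so they must be in every candidate key.
{A, B, C}⁺ = {A, B, C, D, E, F, G} — all of the relation — so {A, B, C} is a candidate key.
{A, B, F}⁺ = {A, B, C, D, E, F, G} — all of the relation — so {A, B, F} is a candidate key.
These are minimal and exhaustive — every other superkey contains one of them.

{A, B, C}, {A, B, F}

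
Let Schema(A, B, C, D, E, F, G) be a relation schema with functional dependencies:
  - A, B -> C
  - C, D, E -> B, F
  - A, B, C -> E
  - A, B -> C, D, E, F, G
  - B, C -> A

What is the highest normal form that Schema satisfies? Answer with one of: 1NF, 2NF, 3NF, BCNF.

BCNF

Candidate keys: {A, B}, {B, C}, {C, D, E}. Prime attributes: {A, B, C, D, E}.
Each dependency's left side is a superkey — BCNF holds.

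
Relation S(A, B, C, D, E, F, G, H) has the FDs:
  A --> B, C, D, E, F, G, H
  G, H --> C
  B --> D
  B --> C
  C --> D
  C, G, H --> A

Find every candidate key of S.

Closure of {A} is {A, B, C, D, E, F, G, H}, the whole schema; {A} is a candidate key.
Closure of {G, H} is {A, B, C, D, E, F, G, H}, the whole schema; {G, H} is a candidate key.
These are minimal and exhaustive — every other superkey contains one of them.

{A}, {G, H}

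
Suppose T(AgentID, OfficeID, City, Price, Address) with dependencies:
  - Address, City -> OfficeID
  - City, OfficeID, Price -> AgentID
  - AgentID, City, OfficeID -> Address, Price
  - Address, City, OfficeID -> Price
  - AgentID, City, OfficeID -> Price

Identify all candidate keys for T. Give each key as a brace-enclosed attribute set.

{Address, City}, {AgentID, City, OfficeID}, {City, OfficeID, Price}

No FD produces {City}, so it must be in every candidate key.
Closure of {Address, City} is {Address, AgentID, City, OfficeID, Price}, the whole schema; {Address, City} is a candidate key.
Closure of {AgentID, City, OfficeID} is {Address, AgentID, City, OfficeID, Price}, the whole schema; {AgentID, City, OfficeID} is a candidate key.
Closure of {City, OfficeID, Price} is {Address, AgentID, City, OfficeID, Price}, the whole schema; {City, OfficeID, Price} is a candidate key.
These are minimal and exhaustive — every other superkey contains one of them.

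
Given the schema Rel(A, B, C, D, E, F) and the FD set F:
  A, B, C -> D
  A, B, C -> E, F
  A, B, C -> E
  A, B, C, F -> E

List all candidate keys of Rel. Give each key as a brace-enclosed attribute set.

{A, B, C}

No FD produces {A, B, C}, so they must be in every candidate key.
{A, B, C}⁺ = {A, B, C, D, E, F}, which is every attribute, so {A, B, C} is a candidate key.
No other minimal set has full closure, so this is the only candidate key.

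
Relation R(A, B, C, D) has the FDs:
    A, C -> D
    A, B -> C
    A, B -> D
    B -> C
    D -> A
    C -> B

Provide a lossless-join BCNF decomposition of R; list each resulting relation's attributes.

Candidate keys of the original relation: {A, B}, {A, C}, {B, D}, {C, D}.
{A, B, C, D}: {B} determines {B, C} here but is not a superkey — split on B -> C, giving {B, C} and {A, B, D}.
{B, C} has no BCNF violation.
{A, B, D}: {D} determines {A, D} here but is not a superkey — split on D -> A, giving {A, D} and {B, D}.
{A, D} has no BCNF violation.
{B, D} has no BCNF violation.

{A, D}; {B, C}; {B, D}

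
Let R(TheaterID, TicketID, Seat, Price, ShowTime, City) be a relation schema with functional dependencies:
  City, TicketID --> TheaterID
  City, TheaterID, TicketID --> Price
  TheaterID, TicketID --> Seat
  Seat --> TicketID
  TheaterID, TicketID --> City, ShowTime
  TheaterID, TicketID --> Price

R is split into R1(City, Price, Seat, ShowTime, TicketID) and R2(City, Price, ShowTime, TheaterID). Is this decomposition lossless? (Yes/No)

The shared attributes are {City, Price, ShowTime} and {City, Price, ShowTime}⁺ = {City, Price, ShowTime}.
R1 ⊄ {City, Price, ShowTime} and R2 ⊄ {City, Price, ShowTime}, so the split is lossy.

No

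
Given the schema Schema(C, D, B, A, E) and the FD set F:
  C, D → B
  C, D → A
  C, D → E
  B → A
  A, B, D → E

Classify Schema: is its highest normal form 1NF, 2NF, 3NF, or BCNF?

Candidate key: {C, D}. Prime attributes: {C, D}.
For B → A we have {B}⁺ = {A, B}; {B} is not a superkey, so BCNF fails.
Because {A} is non-prime and the left side of B → A is not a superkey, the relation is not in 3NF.
No non-prime attribute depends on a proper subset of any candidate key, so 2NF holds.

2NF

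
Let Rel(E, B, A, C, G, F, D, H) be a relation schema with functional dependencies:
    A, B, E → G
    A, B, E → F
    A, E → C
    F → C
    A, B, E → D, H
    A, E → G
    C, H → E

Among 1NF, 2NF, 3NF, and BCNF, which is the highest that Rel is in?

1NF

Candidate keys: {A, B, C, H}, {A, B, E}, {A, B, F, H}. Prime attributes: {A, B, C, E, F, H}.
A, E → C: {A, E}⁺ = {A, C, E, G}, which is not all of the attributes, so the left side is not a superkey — BCNF is violated.
A, E → G has non-prime {G} on the right and a non-superkey on the left, so 3NF fails.
Since {A, E} ⊂ {A, B, E} and {A, E}⁺ ⊇ {G} with {G} non-prime, there is a partial dependency; 2NF fails.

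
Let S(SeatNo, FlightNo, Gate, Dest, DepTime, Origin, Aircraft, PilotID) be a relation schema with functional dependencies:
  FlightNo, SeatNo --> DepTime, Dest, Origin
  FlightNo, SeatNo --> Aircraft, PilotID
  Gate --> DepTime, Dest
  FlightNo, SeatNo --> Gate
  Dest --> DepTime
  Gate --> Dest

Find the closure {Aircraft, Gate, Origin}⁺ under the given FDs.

Start with {Aircraft, Gate, Origin}.
Gate --> DepTime, Dest applies; add {DepTime, Dest} → now {Aircraft, DepTime, Dest, Gate, Origin}.
No further FD applies.

{Aircraft, DepTime, Dest, Gate, Origin}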